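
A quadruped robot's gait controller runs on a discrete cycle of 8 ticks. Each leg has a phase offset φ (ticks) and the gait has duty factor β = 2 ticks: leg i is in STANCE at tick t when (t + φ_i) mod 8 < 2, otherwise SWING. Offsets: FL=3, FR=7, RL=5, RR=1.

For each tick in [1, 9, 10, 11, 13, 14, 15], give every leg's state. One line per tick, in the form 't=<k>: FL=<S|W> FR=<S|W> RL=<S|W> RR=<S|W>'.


t=1: phase=(4,0,6,2) vs β=2 → FL=W FR=S RL=W RR=W
t=9: phase=(4,0,6,2) vs β=2 → FL=W FR=S RL=W RR=W
t=10: phase=(5,1,7,3) vs β=2 → FL=W FR=S RL=W RR=W
t=11: phase=(6,2,0,4) vs β=2 → FL=W FR=W RL=S RR=W
t=13: phase=(0,4,2,6) vs β=2 → FL=S FR=W RL=W RR=W
t=14: phase=(1,5,3,7) vs β=2 → FL=S FR=W RL=W RR=W
t=15: phase=(2,6,4,0) vs β=2 → FL=W FR=W RL=W RR=S

t=1: FL=W FR=S RL=W RR=W
t=9: FL=W FR=S RL=W RR=W
t=10: FL=W FR=S RL=W RR=W
t=11: FL=W FR=W RL=S RR=W
t=13: FL=S FR=W RL=W RR=W
t=14: FL=S FR=W RL=W RR=W
t=15: FL=W FR=W RL=W RR=S


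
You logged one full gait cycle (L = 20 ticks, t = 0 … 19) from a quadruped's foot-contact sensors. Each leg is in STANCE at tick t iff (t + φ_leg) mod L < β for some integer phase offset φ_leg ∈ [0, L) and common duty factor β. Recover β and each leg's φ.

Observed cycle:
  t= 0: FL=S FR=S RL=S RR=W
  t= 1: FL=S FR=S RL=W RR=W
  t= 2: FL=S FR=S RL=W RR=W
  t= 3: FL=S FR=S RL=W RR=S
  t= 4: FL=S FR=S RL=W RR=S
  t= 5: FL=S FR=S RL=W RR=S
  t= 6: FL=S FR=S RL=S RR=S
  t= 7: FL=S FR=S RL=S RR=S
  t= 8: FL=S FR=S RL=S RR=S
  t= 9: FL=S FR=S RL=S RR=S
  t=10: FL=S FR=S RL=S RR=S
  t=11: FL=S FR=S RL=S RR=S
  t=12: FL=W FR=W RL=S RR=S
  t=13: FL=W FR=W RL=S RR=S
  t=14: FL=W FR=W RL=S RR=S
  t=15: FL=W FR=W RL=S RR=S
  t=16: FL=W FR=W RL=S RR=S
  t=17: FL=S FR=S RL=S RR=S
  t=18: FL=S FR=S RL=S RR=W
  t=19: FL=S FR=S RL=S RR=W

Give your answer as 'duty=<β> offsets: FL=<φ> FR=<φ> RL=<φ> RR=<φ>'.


duty=15 offsets: FL=3 FR=3 RL=14 RR=17

duty β = stance ticks per leg = 15
FL: stance ticks = 15; W→S at t=17 → φ=3
FR: stance ticks = 15; W→S at t=17 → φ=3
RL: stance ticks = 15; W→S at t=6 → φ=14
RR: stance ticks = 15; W→S at t=3 → φ=17


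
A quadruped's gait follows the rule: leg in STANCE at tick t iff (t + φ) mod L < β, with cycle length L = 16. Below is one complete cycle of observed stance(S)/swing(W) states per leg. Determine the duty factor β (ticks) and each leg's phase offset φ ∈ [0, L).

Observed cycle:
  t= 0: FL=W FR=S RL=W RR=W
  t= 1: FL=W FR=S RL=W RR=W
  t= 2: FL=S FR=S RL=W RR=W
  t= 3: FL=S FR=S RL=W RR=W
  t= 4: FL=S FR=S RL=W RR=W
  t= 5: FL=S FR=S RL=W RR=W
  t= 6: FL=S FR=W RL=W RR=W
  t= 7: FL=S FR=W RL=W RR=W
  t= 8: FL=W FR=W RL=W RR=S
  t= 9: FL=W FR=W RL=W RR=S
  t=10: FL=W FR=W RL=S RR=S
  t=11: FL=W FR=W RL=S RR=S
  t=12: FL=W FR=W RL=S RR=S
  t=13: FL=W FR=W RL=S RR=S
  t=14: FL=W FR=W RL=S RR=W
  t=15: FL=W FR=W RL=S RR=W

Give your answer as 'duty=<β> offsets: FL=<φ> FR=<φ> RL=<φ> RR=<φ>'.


duty β = stance ticks per leg = 6
FL: stance ticks = 6; W→S at t=2 → φ=14
FR: stance ticks = 6; W→S at t=0 → φ=0
RL: stance ticks = 6; W→S at t=10 → φ=6
RR: stance ticks = 6; W→S at t=8 → φ=8

duty=6 offsets: FL=14 FR=0 RL=6 RR=8


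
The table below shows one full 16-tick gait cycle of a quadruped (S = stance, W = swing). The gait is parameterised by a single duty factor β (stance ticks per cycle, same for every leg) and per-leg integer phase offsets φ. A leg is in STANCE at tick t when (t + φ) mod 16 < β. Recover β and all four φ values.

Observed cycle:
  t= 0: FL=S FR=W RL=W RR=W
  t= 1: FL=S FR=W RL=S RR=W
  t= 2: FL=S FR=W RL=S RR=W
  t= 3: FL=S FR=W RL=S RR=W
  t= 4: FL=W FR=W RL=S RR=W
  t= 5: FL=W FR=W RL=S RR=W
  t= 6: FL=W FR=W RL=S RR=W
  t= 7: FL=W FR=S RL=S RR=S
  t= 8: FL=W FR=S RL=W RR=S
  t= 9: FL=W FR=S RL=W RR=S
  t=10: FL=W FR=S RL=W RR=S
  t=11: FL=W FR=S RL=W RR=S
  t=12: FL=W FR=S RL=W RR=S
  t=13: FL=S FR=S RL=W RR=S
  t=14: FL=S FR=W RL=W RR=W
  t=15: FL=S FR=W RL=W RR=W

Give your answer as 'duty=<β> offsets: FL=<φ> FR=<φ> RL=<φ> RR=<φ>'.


duty β = stance ticks per leg = 7
FL: stance ticks = 7; W→S at t=13 → φ=3
FR: stance ticks = 7; W→S at t=7 → φ=9
RL: stance ticks = 7; W→S at t=1 → φ=15
RR: stance ticks = 7; W→S at t=7 → φ=9

duty=7 offsets: FL=3 FR=9 RL=15 RR=9


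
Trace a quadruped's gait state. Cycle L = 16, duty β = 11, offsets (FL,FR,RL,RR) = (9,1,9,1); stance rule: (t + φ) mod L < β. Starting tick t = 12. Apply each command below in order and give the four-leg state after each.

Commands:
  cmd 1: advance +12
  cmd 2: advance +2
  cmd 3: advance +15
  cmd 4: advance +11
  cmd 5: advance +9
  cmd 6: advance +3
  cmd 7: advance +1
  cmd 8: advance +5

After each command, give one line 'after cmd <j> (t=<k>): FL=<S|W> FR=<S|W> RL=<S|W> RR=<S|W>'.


after cmd 1 (t=24): FL=S FR=S RL=S RR=S
after cmd 2 (t=26): FL=S FR=W RL=S RR=W
after cmd 3 (t=41): FL=S FR=S RL=S RR=S
after cmd 4 (t=52): FL=W FR=S RL=W RR=S
after cmd 5 (t=61): FL=S FR=W RL=S RR=W
after cmd 6 (t=64): FL=S FR=S RL=S RR=S
after cmd 7 (t=65): FL=S FR=S RL=S RR=S
after cmd 8 (t=70): FL=W FR=S RL=W RR=S

start t=12: FL=S FR=W RL=S RR=W
cmd 1: advance +12 → t=24, phase=(1,9,1,9) → FL=S FR=S RL=S RR=S
cmd 2: advance +2 → t=26, phase=(3,11,3,11) → FL=S FR=W RL=S RR=W
cmd 3: advance +15 → t=41, phase=(2,10,2,10) → FL=S FR=S RL=S RR=S
cmd 4: advance +11 → t=52, phase=(13,5,13,5) → FL=W FR=S RL=W RR=S
cmd 5: advance +9 → t=61, phase=(6,14,6,14) → FL=S FR=W RL=S RR=W
cmd 6: advance +3 → t=64, phase=(9,1,9,1) → FL=S FR=S RL=S RR=S
cmd 7: advance +1 → t=65, phase=(10,2,10,2) → FL=S FR=S RL=S RR=S
cmd 8: advance +5 → t=70, phase=(15,7,15,7) → FL=W FR=S RL=W RR=S


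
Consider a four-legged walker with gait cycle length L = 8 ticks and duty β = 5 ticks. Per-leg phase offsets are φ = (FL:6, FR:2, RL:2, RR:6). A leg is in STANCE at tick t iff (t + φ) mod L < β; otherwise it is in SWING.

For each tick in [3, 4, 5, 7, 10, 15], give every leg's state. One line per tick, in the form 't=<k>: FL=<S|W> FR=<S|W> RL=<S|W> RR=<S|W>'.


t=3: phase=(1,5,5,1) vs β=5 → FL=S FR=W RL=W RR=S
t=4: phase=(2,6,6,2) vs β=5 → FL=S FR=W RL=W RR=S
t=5: phase=(3,7,7,3) vs β=5 → FL=S FR=W RL=W RR=S
t=7: phase=(5,1,1,5) vs β=5 → FL=W FR=S RL=S RR=W
t=10: phase=(0,4,4,0) vs β=5 → FL=S FR=S RL=S RR=S
t=15: phase=(5,1,1,5) vs β=5 → FL=W FR=S RL=S RR=W

t=3: FL=S FR=W RL=W RR=S
t=4: FL=S FR=W RL=W RR=S
t=5: FL=S FR=W RL=W RR=S
t=7: FL=W FR=S RL=S RR=W
t=10: FL=S FR=S RL=S RR=S
t=15: FL=W FR=S RL=S RR=W


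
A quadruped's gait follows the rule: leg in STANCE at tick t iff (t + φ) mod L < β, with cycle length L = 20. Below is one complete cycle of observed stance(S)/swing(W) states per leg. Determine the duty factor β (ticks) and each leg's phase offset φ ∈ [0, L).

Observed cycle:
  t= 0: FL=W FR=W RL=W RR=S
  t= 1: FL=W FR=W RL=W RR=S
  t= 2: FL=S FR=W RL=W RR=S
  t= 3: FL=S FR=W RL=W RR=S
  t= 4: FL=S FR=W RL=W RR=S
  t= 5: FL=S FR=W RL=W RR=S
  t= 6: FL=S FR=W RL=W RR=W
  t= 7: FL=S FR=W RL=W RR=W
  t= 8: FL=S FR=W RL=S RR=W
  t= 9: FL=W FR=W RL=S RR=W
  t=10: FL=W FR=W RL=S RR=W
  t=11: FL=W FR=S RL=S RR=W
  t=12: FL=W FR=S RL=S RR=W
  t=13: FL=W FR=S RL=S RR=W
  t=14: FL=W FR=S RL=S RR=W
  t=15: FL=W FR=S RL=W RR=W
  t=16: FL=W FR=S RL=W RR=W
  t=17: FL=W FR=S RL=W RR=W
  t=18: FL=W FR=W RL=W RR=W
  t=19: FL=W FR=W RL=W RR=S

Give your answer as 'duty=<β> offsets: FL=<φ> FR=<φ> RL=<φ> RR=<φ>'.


duty=7 offsets: FL=18 FR=9 RL=12 RR=1

duty β = stance ticks per leg = 7
FL: stance ticks = 7; W→S at t=2 → φ=18
FR: stance ticks = 7; W→S at t=11 → φ=9
RL: stance ticks = 7; W→S at t=8 → φ=12
RR: stance ticks = 7; W→S at t=19 → φ=1


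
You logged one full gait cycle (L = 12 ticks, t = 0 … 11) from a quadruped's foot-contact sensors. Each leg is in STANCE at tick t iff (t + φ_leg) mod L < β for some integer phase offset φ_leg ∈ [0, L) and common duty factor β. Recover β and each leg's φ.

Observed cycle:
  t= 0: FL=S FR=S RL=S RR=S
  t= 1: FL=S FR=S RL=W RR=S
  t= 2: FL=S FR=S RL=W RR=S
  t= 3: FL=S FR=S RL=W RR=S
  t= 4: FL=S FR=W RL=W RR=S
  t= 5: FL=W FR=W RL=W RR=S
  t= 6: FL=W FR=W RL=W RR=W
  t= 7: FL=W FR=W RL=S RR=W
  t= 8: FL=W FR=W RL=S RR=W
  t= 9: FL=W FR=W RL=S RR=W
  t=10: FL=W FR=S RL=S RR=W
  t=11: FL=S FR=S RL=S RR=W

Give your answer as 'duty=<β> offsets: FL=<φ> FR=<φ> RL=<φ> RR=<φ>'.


duty=6 offsets: FL=1 FR=2 RL=5 RR=0

duty β = stance ticks per leg = 6
FL: stance ticks = 6; W→S at t=11 → φ=1
FR: stance ticks = 6; W→S at t=10 → φ=2
RL: stance ticks = 6; W→S at t=7 → φ=5
RR: stance ticks = 6; W→S at t=0 → φ=0


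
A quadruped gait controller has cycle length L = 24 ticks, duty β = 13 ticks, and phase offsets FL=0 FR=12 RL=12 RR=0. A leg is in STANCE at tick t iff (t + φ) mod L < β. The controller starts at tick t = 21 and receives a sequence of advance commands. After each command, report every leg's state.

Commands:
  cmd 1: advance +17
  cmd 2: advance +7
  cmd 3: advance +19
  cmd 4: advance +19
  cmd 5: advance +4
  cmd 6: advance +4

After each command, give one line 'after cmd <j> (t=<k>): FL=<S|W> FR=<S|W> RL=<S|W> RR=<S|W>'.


start t=21: FL=W FR=S RL=S RR=W
cmd 1: advance +17 → t=38, phase=(14,2,2,14) → FL=W FR=S RL=S RR=W
cmd 2: advance +7 → t=45, phase=(21,9,9,21) → FL=W FR=S RL=S RR=W
cmd 3: advance +19 → t=64, phase=(16,4,4,16) → FL=W FR=S RL=S RR=W
cmd 4: advance +19 → t=83, phase=(11,23,23,11) → FL=S FR=W RL=W RR=S
cmd 5: advance +4 → t=87, phase=(15,3,3,15) → FL=W FR=S RL=S RR=W
cmd 6: advance +4 → t=91, phase=(19,7,7,19) → FL=W FR=S RL=S RR=W

after cmd 1 (t=38): FL=W FR=S RL=S RR=W
after cmd 2 (t=45): FL=W FR=S RL=S RR=W
after cmd 3 (t=64): FL=W FR=S RL=S RR=W
after cmd 4 (t=83): FL=S FR=W RL=W RR=S
after cmd 5 (t=87): FL=W FR=S RL=S RR=W
after cmd 6 (t=91): FL=W FR=S RL=S RR=W


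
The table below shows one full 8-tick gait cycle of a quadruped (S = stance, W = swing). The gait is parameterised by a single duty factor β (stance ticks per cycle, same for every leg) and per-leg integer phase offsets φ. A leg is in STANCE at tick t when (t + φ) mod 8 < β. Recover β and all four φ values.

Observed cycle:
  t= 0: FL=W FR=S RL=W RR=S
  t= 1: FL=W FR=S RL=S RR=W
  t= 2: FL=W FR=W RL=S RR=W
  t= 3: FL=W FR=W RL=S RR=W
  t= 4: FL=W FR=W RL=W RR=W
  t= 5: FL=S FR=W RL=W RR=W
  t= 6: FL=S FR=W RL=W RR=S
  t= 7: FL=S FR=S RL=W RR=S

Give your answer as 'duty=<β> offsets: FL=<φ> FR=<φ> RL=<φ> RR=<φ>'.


duty=3 offsets: FL=3 FR=1 RL=7 RR=2

duty β = stance ticks per leg = 3
FL: stance ticks = 3; W→S at t=5 → φ=3
FR: stance ticks = 3; W→S at t=7 → φ=1
RL: stance ticks = 3; W→S at t=1 → φ=7
RR: stance ticks = 3; W→S at t=6 → φ=2


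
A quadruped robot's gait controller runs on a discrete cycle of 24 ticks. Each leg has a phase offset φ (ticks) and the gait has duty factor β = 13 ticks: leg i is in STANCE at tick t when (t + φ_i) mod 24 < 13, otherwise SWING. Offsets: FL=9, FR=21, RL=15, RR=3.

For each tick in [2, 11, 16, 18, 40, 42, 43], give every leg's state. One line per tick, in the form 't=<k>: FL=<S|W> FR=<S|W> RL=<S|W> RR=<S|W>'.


t=2: phase=(11,23,17,5) vs β=13 → FL=S FR=W RL=W RR=S
t=11: phase=(20,8,2,14) vs β=13 → FL=W FR=S RL=S RR=W
t=16: phase=(1,13,7,19) vs β=13 → FL=S FR=W RL=S RR=W
t=18: phase=(3,15,9,21) vs β=13 → FL=S FR=W RL=S RR=W
t=40: phase=(1,13,7,19) vs β=13 → FL=S FR=W RL=S RR=W
t=42: phase=(3,15,9,21) vs β=13 → FL=S FR=W RL=S RR=W
t=43: phase=(4,16,10,22) vs β=13 → FL=S FR=W RL=S RR=W

t=2: FL=S FR=W RL=W RR=S
t=11: FL=W FR=S RL=S RR=W
t=16: FL=S FR=W RL=S RR=W
t=18: FL=S FR=W RL=S RR=W
t=40: FL=S FR=W RL=S RR=W
t=42: FL=S FR=W RL=S RR=W
t=43: FL=S FR=W RL=S RR=W


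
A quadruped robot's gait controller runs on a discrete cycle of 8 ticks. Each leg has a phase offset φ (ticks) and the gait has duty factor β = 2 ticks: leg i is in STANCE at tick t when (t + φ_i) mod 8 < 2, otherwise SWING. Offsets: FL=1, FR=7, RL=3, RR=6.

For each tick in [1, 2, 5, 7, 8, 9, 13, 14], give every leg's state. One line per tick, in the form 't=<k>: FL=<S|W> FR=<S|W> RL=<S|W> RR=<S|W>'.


t=1: FL=W FR=S RL=W RR=W
t=2: FL=W FR=S RL=W RR=S
t=5: FL=W FR=W RL=S RR=W
t=7: FL=S FR=W RL=W RR=W
t=8: FL=S FR=W RL=W RR=W
t=9: FL=W FR=S RL=W RR=W
t=13: FL=W FR=W RL=S RR=W
t=14: FL=W FR=W RL=S RR=W

t=1: phase=(2,0,4,7) vs β=2 → FL=W FR=S RL=W RR=W
t=2: phase=(3,1,5,0) vs β=2 → FL=W FR=S RL=W RR=S
t=5: phase=(6,4,0,3) vs β=2 → FL=W FR=W RL=S RR=W
t=7: phase=(0,6,2,5) vs β=2 → FL=S FR=W RL=W RR=W
t=8: phase=(1,7,3,6) vs β=2 → FL=S FR=W RL=W RR=W
t=9: phase=(2,0,4,7) vs β=2 → FL=W FR=S RL=W RR=W
t=13: phase=(6,4,0,3) vs β=2 → FL=W FR=W RL=S RR=W
t=14: phase=(7,5,1,4) vs β=2 → FL=W FR=W RL=S RR=W


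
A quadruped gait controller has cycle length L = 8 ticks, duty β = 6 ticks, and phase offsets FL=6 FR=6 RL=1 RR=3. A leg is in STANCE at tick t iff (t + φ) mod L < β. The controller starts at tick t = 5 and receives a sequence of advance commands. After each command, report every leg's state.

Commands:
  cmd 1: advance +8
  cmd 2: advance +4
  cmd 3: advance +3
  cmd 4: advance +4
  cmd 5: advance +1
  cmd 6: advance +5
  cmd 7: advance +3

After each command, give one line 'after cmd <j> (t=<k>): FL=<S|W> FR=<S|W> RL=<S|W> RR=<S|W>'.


after cmd 1 (t=13): FL=S FR=S RL=W RR=S
after cmd 2 (t=17): FL=W FR=W RL=S RR=S
after cmd 3 (t=20): FL=S FR=S RL=S RR=W
after cmd 4 (t=24): FL=W FR=W RL=S RR=S
after cmd 5 (t=25): FL=W FR=W RL=S RR=S
after cmd 6 (t=30): FL=S FR=S RL=W RR=S
after cmd 7 (t=33): FL=W FR=W RL=S RR=S

start t=5: FL=S FR=S RL=W RR=S
cmd 1: advance +8 → t=13, phase=(3,3,6,0) → FL=S FR=S RL=W RR=S
cmd 2: advance +4 → t=17, phase=(7,7,2,4) → FL=W FR=W RL=S RR=S
cmd 3: advance +3 → t=20, phase=(2,2,5,7) → FL=S FR=S RL=S RR=W
cmd 4: advance +4 → t=24, phase=(6,6,1,3) → FL=W FR=W RL=S RR=S
cmd 5: advance +1 → t=25, phase=(7,7,2,4) → FL=W FR=W RL=S RR=S
cmd 6: advance +5 → t=30, phase=(4,4,7,1) → FL=S FR=S RL=W RR=S
cmd 7: advance +3 → t=33, phase=(7,7,2,4) → FL=W FR=W RL=S RR=S


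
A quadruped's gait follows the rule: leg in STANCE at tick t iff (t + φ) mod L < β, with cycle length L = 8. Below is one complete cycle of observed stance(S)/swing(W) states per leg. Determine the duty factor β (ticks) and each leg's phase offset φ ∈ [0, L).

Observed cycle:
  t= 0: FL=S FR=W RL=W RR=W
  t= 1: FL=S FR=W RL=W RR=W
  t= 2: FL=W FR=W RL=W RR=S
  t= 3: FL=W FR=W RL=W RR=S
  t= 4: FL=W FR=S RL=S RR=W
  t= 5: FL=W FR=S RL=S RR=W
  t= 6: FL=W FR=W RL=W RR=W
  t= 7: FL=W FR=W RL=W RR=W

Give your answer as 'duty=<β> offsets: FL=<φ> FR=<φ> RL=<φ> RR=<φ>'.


duty β = stance ticks per leg = 2
FL: stance ticks = 2; W→S at t=0 → φ=0
FR: stance ticks = 2; W→S at t=4 → φ=4
RL: stance ticks = 2; W→S at t=4 → φ=4
RR: stance ticks = 2; W→S at t=2 → φ=6

duty=2 offsets: FL=0 FR=4 RL=4 RR=6


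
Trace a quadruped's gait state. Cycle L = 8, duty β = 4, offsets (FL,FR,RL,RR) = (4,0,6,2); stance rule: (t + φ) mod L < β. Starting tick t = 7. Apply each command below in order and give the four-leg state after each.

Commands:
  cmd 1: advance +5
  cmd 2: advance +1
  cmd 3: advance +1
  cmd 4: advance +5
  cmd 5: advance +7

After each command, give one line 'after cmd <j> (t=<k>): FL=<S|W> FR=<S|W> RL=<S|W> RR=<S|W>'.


start t=7: FL=S FR=W RL=W RR=S
cmd 1: advance +5 → t=12, phase=(0,4,2,6) → FL=S FR=W RL=S RR=W
cmd 2: advance +1 → t=13, phase=(1,5,3,7) → FL=S FR=W RL=S RR=W
cmd 3: advance +1 → t=14, phase=(2,6,4,0) → FL=S FR=W RL=W RR=S
cmd 4: advance +5 → t=19, phase=(7,3,1,5) → FL=W FR=S RL=S RR=W
cmd 5: advance +7 → t=26, phase=(6,2,0,4) → FL=W FR=S RL=S RR=W

after cmd 1 (t=12): FL=S FR=W RL=S RR=W
after cmd 2 (t=13): FL=S FR=W RL=S RR=W
after cmd 3 (t=14): FL=S FR=W RL=W RR=S
after cmd 4 (t=19): FL=W FR=S RL=S RR=W
after cmd 5 (t=26): FL=W FR=S RL=S RR=W


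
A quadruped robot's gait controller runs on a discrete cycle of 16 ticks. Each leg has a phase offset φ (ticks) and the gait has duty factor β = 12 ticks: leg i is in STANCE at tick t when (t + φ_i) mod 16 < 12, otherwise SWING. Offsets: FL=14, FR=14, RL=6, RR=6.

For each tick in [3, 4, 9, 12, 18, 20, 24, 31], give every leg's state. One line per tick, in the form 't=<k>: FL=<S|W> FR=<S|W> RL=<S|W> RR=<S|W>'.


t=3: FL=S FR=S RL=S RR=S
t=4: FL=S FR=S RL=S RR=S
t=9: FL=S FR=S RL=W RR=W
t=12: FL=S FR=S RL=S RR=S
t=18: FL=S FR=S RL=S RR=S
t=20: FL=S FR=S RL=S RR=S
t=24: FL=S FR=S RL=W RR=W
t=31: FL=W FR=W RL=S RR=S

t=3: phase=(1,1,9,9) vs β=12 → FL=S FR=S RL=S RR=S
t=4: phase=(2,2,10,10) vs β=12 → FL=S FR=S RL=S RR=S
t=9: phase=(7,7,15,15) vs β=12 → FL=S FR=S RL=W RR=W
t=12: phase=(10,10,2,2) vs β=12 → FL=S FR=S RL=S RR=S
t=18: phase=(0,0,8,8) vs β=12 → FL=S FR=S RL=S RR=S
t=20: phase=(2,2,10,10) vs β=12 → FL=S FR=S RL=S RR=S
t=24: phase=(6,6,14,14) vs β=12 → FL=S FR=S RL=W RR=W
t=31: phase=(13,13,5,5) vs β=12 → FL=W FR=W RL=S RR=S


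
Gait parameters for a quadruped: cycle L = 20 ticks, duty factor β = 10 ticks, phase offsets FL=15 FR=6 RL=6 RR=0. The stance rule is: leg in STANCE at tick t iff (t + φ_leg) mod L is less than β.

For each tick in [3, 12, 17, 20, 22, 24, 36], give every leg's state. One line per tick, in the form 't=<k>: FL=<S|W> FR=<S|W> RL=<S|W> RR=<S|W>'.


t=3: FL=W FR=S RL=S RR=S
t=12: FL=S FR=W RL=W RR=W
t=17: FL=W FR=S RL=S RR=W
t=20: FL=W FR=S RL=S RR=S
t=22: FL=W FR=S RL=S RR=S
t=24: FL=W FR=W RL=W RR=S
t=36: FL=W FR=S RL=S RR=W

t=3: phase=(18,9,9,3) vs β=10 → FL=W FR=S RL=S RR=S
t=12: phase=(7,18,18,12) vs β=10 → FL=S FR=W RL=W RR=W
t=17: phase=(12,3,3,17) vs β=10 → FL=W FR=S RL=S RR=W
t=20: phase=(15,6,6,0) vs β=10 → FL=W FR=S RL=S RR=S
t=22: phase=(17,8,8,2) vs β=10 → FL=W FR=S RL=S RR=S
t=24: phase=(19,10,10,4) vs β=10 → FL=W FR=W RL=W RR=S
t=36: phase=(11,2,2,16) vs β=10 → FL=W FR=S RL=S RR=W


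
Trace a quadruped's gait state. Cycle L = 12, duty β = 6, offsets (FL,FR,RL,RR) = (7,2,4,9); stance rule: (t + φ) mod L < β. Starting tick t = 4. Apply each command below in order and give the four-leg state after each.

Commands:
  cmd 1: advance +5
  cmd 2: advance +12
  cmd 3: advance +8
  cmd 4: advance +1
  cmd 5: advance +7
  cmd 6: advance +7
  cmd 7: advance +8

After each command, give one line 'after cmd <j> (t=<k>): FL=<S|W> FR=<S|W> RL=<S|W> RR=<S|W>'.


start t=4: FL=W FR=W RL=W RR=S
cmd 1: advance +5 → t=9, phase=(4,11,1,6) → FL=S FR=W RL=S RR=W
cmd 2: advance +12 → t=21, phase=(4,11,1,6) → FL=S FR=W RL=S RR=W
cmd 3: advance +8 → t=29, phase=(0,7,9,2) → FL=S FR=W RL=W RR=S
cmd 4: advance +1 → t=30, phase=(1,8,10,3) → FL=S FR=W RL=W RR=S
cmd 5: advance +7 → t=37, phase=(8,3,5,10) → FL=W FR=S RL=S RR=W
cmd 6: advance +7 → t=44, phase=(3,10,0,5) → FL=S FR=W RL=S RR=S
cmd 7: advance +8 → t=52, phase=(11,6,8,1) → FL=W FR=W RL=W RR=S

after cmd 1 (t=9): FL=S FR=W RL=S RR=W
after cmd 2 (t=21): FL=S FR=W RL=S RR=W
after cmd 3 (t=29): FL=S FR=W RL=W RR=S
after cmd 4 (t=30): FL=S FR=W RL=W RR=S
after cmd 5 (t=37): FL=W FR=S RL=S RR=W
after cmd 6 (t=44): FL=S FR=W RL=S RR=S
after cmd 7 (t=52): FL=W FR=W RL=W RR=S


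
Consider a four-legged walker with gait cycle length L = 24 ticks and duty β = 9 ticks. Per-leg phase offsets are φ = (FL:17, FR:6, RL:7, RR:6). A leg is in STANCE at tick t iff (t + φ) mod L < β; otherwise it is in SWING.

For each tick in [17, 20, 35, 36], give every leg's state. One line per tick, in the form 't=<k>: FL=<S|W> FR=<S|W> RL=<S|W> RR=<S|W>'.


t=17: phase=(10,23,0,23) vs β=9 → FL=W FR=W RL=S RR=W
t=20: phase=(13,2,3,2) vs β=9 → FL=W FR=S RL=S RR=S
t=35: phase=(4,17,18,17) vs β=9 → FL=S FR=W RL=W RR=W
t=36: phase=(5,18,19,18) vs β=9 → FL=S FR=W RL=W RR=W

t=17: FL=W FR=W RL=S RR=W
t=20: FL=W FR=S RL=S RR=S
t=35: FL=S FR=W RL=W RR=W
t=36: FL=S FR=W RL=W RR=W


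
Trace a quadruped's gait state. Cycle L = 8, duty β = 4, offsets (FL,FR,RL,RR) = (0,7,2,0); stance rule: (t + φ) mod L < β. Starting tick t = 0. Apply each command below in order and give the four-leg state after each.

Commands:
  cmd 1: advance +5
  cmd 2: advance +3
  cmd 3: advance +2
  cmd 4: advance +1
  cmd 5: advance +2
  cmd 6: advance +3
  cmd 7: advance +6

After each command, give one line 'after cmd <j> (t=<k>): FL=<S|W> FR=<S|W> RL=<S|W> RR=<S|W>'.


start t=0: FL=S FR=W RL=S RR=S
cmd 1: advance +5 → t=5, phase=(5,4,7,5) → FL=W FR=W RL=W RR=W
cmd 2: advance +3 → t=8, phase=(0,7,2,0) → FL=S FR=W RL=S RR=S
cmd 3: advance +2 → t=10, phase=(2,1,4,2) → FL=S FR=S RL=W RR=S
cmd 4: advance +1 → t=11, phase=(3,2,5,3) → FL=S FR=S RL=W RR=S
cmd 5: advance +2 → t=13, phase=(5,4,7,5) → FL=W FR=W RL=W RR=W
cmd 6: advance +3 → t=16, phase=(0,7,2,0) → FL=S FR=W RL=S RR=S
cmd 7: advance +6 → t=22, phase=(6,5,0,6) → FL=W FR=W RL=S RR=W

after cmd 1 (t=5): FL=W FR=W RL=W RR=W
after cmd 2 (t=8): FL=S FR=W RL=S RR=S
after cmd 3 (t=10): FL=S FR=S RL=W RR=S
after cmd 4 (t=11): FL=S FR=S RL=W RR=S
after cmd 5 (t=13): FL=W FR=W RL=W RR=W
after cmd 6 (t=16): FL=S FR=W RL=S RR=S
after cmd 7 (t=22): FL=W FR=W RL=S RR=W


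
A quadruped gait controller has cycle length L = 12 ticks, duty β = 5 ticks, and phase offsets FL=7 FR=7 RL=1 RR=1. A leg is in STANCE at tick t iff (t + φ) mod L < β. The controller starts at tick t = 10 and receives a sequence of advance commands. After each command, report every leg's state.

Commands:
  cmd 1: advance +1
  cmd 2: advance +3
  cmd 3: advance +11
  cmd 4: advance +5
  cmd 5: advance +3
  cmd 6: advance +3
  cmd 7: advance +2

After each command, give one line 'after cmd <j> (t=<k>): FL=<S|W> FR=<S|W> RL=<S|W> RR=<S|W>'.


after cmd 1 (t=11): FL=W FR=W RL=S RR=S
after cmd 2 (t=14): FL=W FR=W RL=S RR=S
after cmd 3 (t=25): FL=W FR=W RL=S RR=S
after cmd 4 (t=30): FL=S FR=S RL=W RR=W
after cmd 5 (t=33): FL=S FR=S RL=W RR=W
after cmd 6 (t=36): FL=W FR=W RL=S RR=S
after cmd 7 (t=38): FL=W FR=W RL=S RR=S

start t=10: FL=W FR=W RL=W RR=W
cmd 1: advance +1 → t=11, phase=(6,6,0,0) → FL=W FR=W RL=S RR=S
cmd 2: advance +3 → t=14, phase=(9,9,3,3) → FL=W FR=W RL=S RR=S
cmd 3: advance +11 → t=25, phase=(8,8,2,2) → FL=W FR=W RL=S RR=S
cmd 4: advance +5 → t=30, phase=(1,1,7,7) → FL=S FR=S RL=W RR=W
cmd 5: advance +3 → t=33, phase=(4,4,10,10) → FL=S FR=S RL=W RR=W
cmd 6: advance +3 → t=36, phase=(7,7,1,1) → FL=W FR=W RL=S RR=S
cmd 7: advance +2 → t=38, phase=(9,9,3,3) → FL=W FR=W RL=S RR=S


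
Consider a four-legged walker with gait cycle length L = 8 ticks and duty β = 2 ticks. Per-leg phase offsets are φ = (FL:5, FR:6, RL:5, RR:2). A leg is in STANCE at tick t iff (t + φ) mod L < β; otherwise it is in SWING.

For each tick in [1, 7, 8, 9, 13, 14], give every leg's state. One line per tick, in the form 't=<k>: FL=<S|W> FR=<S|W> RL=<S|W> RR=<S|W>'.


t=1: FL=W FR=W RL=W RR=W
t=7: FL=W FR=W RL=W RR=S
t=8: FL=W FR=W RL=W RR=W
t=9: FL=W FR=W RL=W RR=W
t=13: FL=W FR=W RL=W RR=W
t=14: FL=W FR=W RL=W RR=S

t=1: phase=(6,7,6,3) vs β=2 → FL=W FR=W RL=W RR=W
t=7: phase=(4,5,4,1) vs β=2 → FL=W FR=W RL=W RR=S
t=8: phase=(5,6,5,2) vs β=2 → FL=W FR=W RL=W RR=W
t=9: phase=(6,7,6,3) vs β=2 → FL=W FR=W RL=W RR=W
t=13: phase=(2,3,2,7) vs β=2 → FL=W FR=W RL=W RR=W
t=14: phase=(3,4,3,0) vs β=2 → FL=W FR=W RL=W RR=S


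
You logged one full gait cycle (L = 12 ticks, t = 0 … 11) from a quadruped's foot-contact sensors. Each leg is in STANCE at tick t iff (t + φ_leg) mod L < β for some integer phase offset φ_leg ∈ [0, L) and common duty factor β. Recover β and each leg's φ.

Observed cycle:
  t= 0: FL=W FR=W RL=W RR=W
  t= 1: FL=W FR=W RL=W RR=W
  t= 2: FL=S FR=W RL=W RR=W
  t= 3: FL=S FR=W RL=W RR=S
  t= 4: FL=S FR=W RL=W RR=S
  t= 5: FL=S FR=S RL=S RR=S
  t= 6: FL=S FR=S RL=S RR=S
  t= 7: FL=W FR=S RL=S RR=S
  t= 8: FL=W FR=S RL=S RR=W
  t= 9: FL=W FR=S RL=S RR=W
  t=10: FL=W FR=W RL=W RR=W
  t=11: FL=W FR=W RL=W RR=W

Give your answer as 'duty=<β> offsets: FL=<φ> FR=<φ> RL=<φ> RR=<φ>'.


duty=5 offsets: FL=10 FR=7 RL=7 RR=9

duty β = stance ticks per leg = 5
FL: stance ticks = 5; W→S at t=2 → φ=10
FR: stance ticks = 5; W→S at t=5 → φ=7
RL: stance ticks = 5; W→S at t=5 → φ=7
RR: stance ticks = 5; W→S at t=3 → φ=9


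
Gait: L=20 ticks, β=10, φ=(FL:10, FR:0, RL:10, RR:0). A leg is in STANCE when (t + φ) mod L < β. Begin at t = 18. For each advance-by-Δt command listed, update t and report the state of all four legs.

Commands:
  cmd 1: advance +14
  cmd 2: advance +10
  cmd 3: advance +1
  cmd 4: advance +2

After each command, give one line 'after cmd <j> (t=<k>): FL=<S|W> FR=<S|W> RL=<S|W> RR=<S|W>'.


start t=18: FL=S FR=W RL=S RR=W
cmd 1: advance +14 → t=32, phase=(2,12,2,12) → FL=S FR=W RL=S RR=W
cmd 2: advance +10 → t=42, phase=(12,2,12,2) → FL=W FR=S RL=W RR=S
cmd 3: advance +1 → t=43, phase=(13,3,13,3) → FL=W FR=S RL=W RR=S
cmd 4: advance +2 → t=45, phase=(15,5,15,5) → FL=W FR=S RL=W RR=S

after cmd 1 (t=32): FL=S FR=W RL=S RR=W
after cmd 2 (t=42): FL=W FR=S RL=W RR=S
after cmd 3 (t=43): FL=W FR=S RL=W RR=S
after cmd 4 (t=45): FL=W FR=S RL=W RR=S


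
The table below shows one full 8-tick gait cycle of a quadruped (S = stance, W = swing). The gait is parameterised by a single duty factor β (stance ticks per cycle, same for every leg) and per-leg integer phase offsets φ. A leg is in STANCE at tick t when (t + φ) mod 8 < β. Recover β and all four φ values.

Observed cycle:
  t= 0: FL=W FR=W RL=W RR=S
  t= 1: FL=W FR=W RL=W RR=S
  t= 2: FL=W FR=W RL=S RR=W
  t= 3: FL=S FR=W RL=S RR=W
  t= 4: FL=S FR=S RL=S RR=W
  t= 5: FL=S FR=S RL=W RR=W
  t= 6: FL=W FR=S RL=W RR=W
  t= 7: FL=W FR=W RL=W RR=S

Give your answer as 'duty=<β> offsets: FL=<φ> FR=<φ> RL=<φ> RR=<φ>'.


duty β = stance ticks per leg = 3
FL: stance ticks = 3; W→S at t=3 → φ=5
FR: stance ticks = 3; W→S at t=4 → φ=4
RL: stance ticks = 3; W→S at t=2 → φ=6
RR: stance ticks = 3; W→S at t=7 → φ=1

duty=3 offsets: FL=5 FR=4 RL=6 RR=1


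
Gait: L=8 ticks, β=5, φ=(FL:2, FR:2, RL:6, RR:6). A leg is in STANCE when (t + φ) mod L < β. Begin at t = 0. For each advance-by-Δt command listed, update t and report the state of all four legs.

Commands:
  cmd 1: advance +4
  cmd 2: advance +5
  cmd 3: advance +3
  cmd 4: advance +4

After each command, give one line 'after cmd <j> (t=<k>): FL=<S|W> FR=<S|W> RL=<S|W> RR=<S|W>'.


start t=0: FL=S FR=S RL=W RR=W
cmd 1: advance +4 → t=4, phase=(6,6,2,2) → FL=W FR=W RL=S RR=S
cmd 2: advance +5 → t=9, phase=(3,3,7,7) → FL=S FR=S RL=W RR=W
cmd 3: advance +3 → t=12, phase=(6,6,2,2) → FL=W FR=W RL=S RR=S
cmd 4: advance +4 → t=16, phase=(2,2,6,6) → FL=S FR=S RL=W RR=W

after cmd 1 (t=4): FL=W FR=W RL=S RR=S
after cmd 2 (t=9): FL=S FR=S RL=W RR=W
after cmd 3 (t=12): FL=W FR=W RL=S RR=S
after cmd 4 (t=16): FL=S FR=S RL=W RR=W


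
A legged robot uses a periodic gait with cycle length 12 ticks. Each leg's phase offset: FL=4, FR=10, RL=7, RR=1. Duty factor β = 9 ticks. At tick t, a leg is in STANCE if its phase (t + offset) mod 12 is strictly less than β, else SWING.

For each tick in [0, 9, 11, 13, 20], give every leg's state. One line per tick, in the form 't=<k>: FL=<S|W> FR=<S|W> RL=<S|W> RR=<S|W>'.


t=0: phase=(4,10,7,1) vs β=9 → FL=S FR=W RL=S RR=S
t=9: phase=(1,7,4,10) vs β=9 → FL=S FR=S RL=S RR=W
t=11: phase=(3,9,6,0) vs β=9 → FL=S FR=W RL=S RR=S
t=13: phase=(5,11,8,2) vs β=9 → FL=S FR=W RL=S RR=S
t=20: phase=(0,6,3,9) vs β=9 → FL=S FR=S RL=S RR=W

t=0: FL=S FR=W RL=S RR=S
t=9: FL=S FR=S RL=S RR=W
t=11: FL=S FR=W RL=S RR=S
t=13: FL=S FR=W RL=S RR=S
t=20: FL=S FR=S RL=S RR=W


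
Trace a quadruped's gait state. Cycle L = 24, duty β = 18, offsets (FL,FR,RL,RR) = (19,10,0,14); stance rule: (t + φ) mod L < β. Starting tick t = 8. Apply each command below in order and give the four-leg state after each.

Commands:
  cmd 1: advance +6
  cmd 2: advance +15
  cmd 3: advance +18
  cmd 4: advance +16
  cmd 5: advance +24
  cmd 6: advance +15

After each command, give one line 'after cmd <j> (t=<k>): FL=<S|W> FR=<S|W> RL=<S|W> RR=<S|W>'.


start t=8: FL=S FR=W RL=S RR=W
cmd 1: advance +6 → t=14, phase=(9,0,14,4) → FL=S FR=S RL=S RR=S
cmd 2: advance +15 → t=29, phase=(0,15,5,19) → FL=S FR=S RL=S RR=W
cmd 3: advance +18 → t=47, phase=(18,9,23,13) → FL=W FR=S RL=W RR=S
cmd 4: advance +16 → t=63, phase=(10,1,15,5) → FL=S FR=S RL=S RR=S
cmd 5: advance +24 → t=87, phase=(10,1,15,5) → FL=S FR=S RL=S RR=S
cmd 6: advance +15 → t=102, phase=(1,16,6,20) → FL=S FR=S RL=S RR=W

after cmd 1 (t=14): FL=S FR=S RL=S RR=S
after cmd 2 (t=29): FL=S FR=S RL=S RR=W
after cmd 3 (t=47): FL=W FR=S RL=W RR=S
after cmd 4 (t=63): FL=S FR=S RL=S RR=S
after cmd 5 (t=87): FL=S FR=S RL=S RR=S
after cmd 6 (t=102): FL=S FR=S RL=S RR=W


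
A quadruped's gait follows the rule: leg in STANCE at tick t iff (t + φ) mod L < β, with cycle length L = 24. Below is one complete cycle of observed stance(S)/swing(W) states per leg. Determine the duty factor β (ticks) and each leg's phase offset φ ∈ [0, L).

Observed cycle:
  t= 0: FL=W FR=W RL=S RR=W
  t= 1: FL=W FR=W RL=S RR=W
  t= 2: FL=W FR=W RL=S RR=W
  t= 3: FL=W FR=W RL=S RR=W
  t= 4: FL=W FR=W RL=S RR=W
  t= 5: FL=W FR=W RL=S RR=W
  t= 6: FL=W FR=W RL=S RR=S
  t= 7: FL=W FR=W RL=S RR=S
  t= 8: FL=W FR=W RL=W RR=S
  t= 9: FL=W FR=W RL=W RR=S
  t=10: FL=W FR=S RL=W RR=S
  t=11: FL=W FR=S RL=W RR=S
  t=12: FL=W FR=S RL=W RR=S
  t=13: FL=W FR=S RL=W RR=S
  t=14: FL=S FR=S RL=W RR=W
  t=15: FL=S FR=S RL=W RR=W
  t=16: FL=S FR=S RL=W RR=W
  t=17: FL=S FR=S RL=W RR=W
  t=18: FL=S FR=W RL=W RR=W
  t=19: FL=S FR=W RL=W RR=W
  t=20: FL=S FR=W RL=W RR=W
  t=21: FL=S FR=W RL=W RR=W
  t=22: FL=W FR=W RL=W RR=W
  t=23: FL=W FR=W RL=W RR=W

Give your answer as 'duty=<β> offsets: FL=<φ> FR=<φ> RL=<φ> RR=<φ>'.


duty=8 offsets: FL=10 FR=14 RL=0 RR=18

duty β = stance ticks per leg = 8
FL: stance ticks = 8; W→S at t=14 → φ=10
FR: stance ticks = 8; W→S at t=10 → φ=14
RL: stance ticks = 8; W→S at t=0 → φ=0
RR: stance ticks = 8; W→S at t=6 → φ=18


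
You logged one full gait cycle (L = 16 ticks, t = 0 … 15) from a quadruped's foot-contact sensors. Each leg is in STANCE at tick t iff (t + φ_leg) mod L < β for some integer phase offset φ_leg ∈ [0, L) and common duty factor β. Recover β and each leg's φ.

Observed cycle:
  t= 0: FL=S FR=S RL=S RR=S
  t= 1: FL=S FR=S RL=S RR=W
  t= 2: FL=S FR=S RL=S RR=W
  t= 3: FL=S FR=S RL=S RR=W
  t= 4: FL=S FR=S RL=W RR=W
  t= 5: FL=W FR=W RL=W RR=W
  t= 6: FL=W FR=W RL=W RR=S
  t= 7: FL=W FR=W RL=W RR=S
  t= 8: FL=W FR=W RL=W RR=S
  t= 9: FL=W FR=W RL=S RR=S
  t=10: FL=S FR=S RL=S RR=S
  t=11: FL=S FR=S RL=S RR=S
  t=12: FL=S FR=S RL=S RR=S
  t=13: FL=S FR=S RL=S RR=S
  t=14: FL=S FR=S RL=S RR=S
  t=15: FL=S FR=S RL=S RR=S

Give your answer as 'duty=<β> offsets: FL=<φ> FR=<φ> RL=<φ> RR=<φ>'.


duty β = stance ticks per leg = 11
FL: stance ticks = 11; W→S at t=10 → φ=6
FR: stance ticks = 11; W→S at t=10 → φ=6
RL: stance ticks = 11; W→S at t=9 → φ=7
RR: stance ticks = 11; W→S at t=6 → φ=10

duty=11 offsets: FL=6 FR=6 RL=7 RR=10


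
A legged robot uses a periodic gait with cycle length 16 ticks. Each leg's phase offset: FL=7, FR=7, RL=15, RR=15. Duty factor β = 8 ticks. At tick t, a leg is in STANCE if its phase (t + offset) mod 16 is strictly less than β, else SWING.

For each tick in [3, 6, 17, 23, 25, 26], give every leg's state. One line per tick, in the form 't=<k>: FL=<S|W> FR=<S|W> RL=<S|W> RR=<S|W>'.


t=3: phase=(10,10,2,2) vs β=8 → FL=W FR=W RL=S RR=S
t=6: phase=(13,13,5,5) vs β=8 → FL=W FR=W RL=S RR=S
t=17: phase=(8,8,0,0) vs β=8 → FL=W FR=W RL=S RR=S
t=23: phase=(14,14,6,6) vs β=8 → FL=W FR=W RL=S RR=S
t=25: phase=(0,0,8,8) vs β=8 → FL=S FR=S RL=W RR=W
t=26: phase=(1,1,9,9) vs β=8 → FL=S FR=S RL=W RR=W

t=3: FL=W FR=W RL=S RR=S
t=6: FL=W FR=W RL=S RR=S
t=17: FL=W FR=W RL=S RR=S
t=23: FL=W FR=W RL=S RR=S
t=25: FL=S FR=S RL=W RR=W
t=26: FL=S FR=S RL=W RR=W


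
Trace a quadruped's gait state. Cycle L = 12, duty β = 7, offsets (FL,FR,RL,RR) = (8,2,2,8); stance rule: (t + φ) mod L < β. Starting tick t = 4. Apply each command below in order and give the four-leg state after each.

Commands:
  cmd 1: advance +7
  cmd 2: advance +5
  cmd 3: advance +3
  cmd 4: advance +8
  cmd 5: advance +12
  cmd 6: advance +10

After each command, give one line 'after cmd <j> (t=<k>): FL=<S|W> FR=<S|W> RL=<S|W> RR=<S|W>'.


start t=4: FL=S FR=S RL=S RR=S
cmd 1: advance +7 → t=11, phase=(7,1,1,7) → FL=W FR=S RL=S RR=W
cmd 2: advance +5 → t=16, phase=(0,6,6,0) → FL=S FR=S RL=S RR=S
cmd 3: advance +3 → t=19, phase=(3,9,9,3) → FL=S FR=W RL=W RR=S
cmd 4: advance +8 → t=27, phase=(11,5,5,11) → FL=W FR=S RL=S RR=W
cmd 5: advance +12 → t=39, phase=(11,5,5,11) → FL=W FR=S RL=S RR=W
cmd 6: advance +10 → t=49, phase=(9,3,3,9) → FL=W FR=S RL=S RR=W

after cmd 1 (t=11): FL=W FR=S RL=S RR=W
after cmd 2 (t=16): FL=S FR=S RL=S RR=S
after cmd 3 (t=19): FL=S FR=W RL=W RR=S
after cmd 4 (t=27): FL=W FR=S RL=S RR=W
after cmd 5 (t=39): FL=W FR=S RL=S RR=W
after cmd 6 (t=49): FL=W FR=S RL=S RR=W


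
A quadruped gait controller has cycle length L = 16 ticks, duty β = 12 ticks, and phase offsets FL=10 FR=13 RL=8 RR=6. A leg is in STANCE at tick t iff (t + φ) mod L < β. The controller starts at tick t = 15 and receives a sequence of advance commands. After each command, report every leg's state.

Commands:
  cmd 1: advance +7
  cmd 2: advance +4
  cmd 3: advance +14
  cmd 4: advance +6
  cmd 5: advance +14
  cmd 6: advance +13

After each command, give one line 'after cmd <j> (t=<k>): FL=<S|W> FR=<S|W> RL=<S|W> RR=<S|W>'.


start t=15: FL=S FR=W RL=S RR=S
cmd 1: advance +7 → t=22, phase=(0,3,14,12) → FL=S FR=S RL=W RR=W
cmd 2: advance +4 → t=26, phase=(4,7,2,0) → FL=S FR=S RL=S RR=S
cmd 3: advance +14 → t=40, phase=(2,5,0,14) → FL=S FR=S RL=S RR=W
cmd 4: advance +6 → t=46, phase=(8,11,6,4) → FL=S FR=S RL=S RR=S
cmd 5: advance +14 → t=60, phase=(6,9,4,2) → FL=S FR=S RL=S RR=S
cmd 6: advance +13 → t=73, phase=(3,6,1,15) → FL=S FR=S RL=S RR=W

after cmd 1 (t=22): FL=S FR=S RL=W RR=W
after cmd 2 (t=26): FL=S FR=S RL=S RR=S
after cmd 3 (t=40): FL=S FR=S RL=S RR=W
after cmd 4 (t=46): FL=S FR=S RL=S RR=S
after cmd 5 (t=60): FL=S FR=S RL=S RR=S
after cmd 6 (t=73): FL=S FR=S RL=S RR=W


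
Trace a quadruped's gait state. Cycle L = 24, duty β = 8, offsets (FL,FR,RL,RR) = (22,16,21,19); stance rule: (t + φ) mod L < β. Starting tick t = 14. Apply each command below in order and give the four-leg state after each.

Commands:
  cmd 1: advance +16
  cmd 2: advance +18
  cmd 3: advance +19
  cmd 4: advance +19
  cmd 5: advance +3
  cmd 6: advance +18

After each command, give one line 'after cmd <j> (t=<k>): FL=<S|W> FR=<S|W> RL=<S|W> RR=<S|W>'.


start t=14: FL=W FR=S RL=W RR=W
cmd 1: advance +16 → t=30, phase=(4,22,3,1) → FL=S FR=W RL=S RR=S
cmd 2: advance +18 → t=48, phase=(22,16,21,19) → FL=W FR=W RL=W RR=W
cmd 3: advance +19 → t=67, phase=(17,11,16,14) → FL=W FR=W RL=W RR=W
cmd 4: advance +19 → t=86, phase=(12,6,11,9) → FL=W FR=S RL=W RR=W
cmd 5: advance +3 → t=89, phase=(15,9,14,12) → FL=W FR=W RL=W RR=W
cmd 6: advance +18 → t=107, phase=(9,3,8,6) → FL=W FR=S RL=W RR=S

after cmd 1 (t=30): FL=S FR=W RL=S RR=S
after cmd 2 (t=48): FL=W FR=W RL=W RR=W
after cmd 3 (t=67): FL=W FR=W RL=W RR=W
after cmd 4 (t=86): FL=W FR=S RL=W RR=W
after cmd 5 (t=89): FL=W FR=W RL=W RR=W
after cmd 6 (t=107): FL=W FR=S RL=W RR=S


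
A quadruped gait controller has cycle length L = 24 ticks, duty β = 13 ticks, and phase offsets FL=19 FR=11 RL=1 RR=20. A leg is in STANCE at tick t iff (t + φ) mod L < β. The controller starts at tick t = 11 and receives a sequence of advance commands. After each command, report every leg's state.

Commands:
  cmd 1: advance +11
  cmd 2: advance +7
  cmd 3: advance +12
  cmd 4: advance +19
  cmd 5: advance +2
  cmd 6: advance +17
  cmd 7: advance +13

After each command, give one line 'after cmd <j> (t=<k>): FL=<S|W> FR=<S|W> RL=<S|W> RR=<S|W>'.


start t=11: FL=S FR=W RL=S RR=S
cmd 1: advance +11 → t=22, phase=(17,9,23,18) → FL=W FR=S RL=W RR=W
cmd 2: advance +7 → t=29, phase=(0,16,6,1) → FL=S FR=W RL=S RR=S
cmd 3: advance +12 → t=41, phase=(12,4,18,13) → FL=S FR=S RL=W RR=W
cmd 4: advance +19 → t=60, phase=(7,23,13,8) → FL=S FR=W RL=W RR=S
cmd 5: advance +2 → t=62, phase=(9,1,15,10) → FL=S FR=S RL=W RR=S
cmd 6: advance +17 → t=79, phase=(2,18,8,3) → FL=S FR=W RL=S RR=S
cmd 7: advance +13 → t=92, phase=(15,7,21,16) → FL=W FR=S RL=W RR=W

after cmd 1 (t=22): FL=W FR=S RL=W RR=W
after cmd 2 (t=29): FL=S FR=W RL=S RR=S
after cmd 3 (t=41): FL=S FR=S RL=W RR=W
after cmd 4 (t=60): FL=S FR=W RL=W RR=S
after cmd 5 (t=62): FL=S FR=S RL=W RR=S
after cmd 6 (t=79): FL=S FR=W RL=S RR=S
after cmd 7 (t=92): FL=W FR=S RL=W RR=W


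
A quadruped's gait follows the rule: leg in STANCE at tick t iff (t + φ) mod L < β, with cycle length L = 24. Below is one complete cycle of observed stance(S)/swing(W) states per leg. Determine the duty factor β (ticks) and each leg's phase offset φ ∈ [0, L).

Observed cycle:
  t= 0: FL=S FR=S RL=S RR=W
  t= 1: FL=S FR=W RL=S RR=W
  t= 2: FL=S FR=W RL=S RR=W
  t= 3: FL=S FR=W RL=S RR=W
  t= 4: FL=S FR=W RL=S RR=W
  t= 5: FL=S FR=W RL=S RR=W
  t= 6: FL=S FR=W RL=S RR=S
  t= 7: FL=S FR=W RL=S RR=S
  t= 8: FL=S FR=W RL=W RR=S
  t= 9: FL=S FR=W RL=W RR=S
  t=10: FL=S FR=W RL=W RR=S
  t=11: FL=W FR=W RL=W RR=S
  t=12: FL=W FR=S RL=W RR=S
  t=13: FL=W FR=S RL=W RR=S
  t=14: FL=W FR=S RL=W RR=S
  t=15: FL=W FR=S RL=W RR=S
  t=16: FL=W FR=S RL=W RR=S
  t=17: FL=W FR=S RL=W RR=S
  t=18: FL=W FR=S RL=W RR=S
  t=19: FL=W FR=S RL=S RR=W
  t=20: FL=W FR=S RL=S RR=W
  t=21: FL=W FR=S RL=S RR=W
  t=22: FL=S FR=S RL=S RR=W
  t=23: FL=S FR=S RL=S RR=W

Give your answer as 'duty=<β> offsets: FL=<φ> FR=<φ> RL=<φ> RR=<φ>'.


duty β = stance ticks per leg = 13
FL: stance ticks = 13; W→S at t=22 → φ=2
FR: stance ticks = 13; W→S at t=12 → φ=12
RL: stance ticks = 13; W→S at t=19 → φ=5
RR: stance ticks = 13; W→S at t=6 → φ=18

duty=13 offsets: FL=2 FR=12 RL=5 RR=18


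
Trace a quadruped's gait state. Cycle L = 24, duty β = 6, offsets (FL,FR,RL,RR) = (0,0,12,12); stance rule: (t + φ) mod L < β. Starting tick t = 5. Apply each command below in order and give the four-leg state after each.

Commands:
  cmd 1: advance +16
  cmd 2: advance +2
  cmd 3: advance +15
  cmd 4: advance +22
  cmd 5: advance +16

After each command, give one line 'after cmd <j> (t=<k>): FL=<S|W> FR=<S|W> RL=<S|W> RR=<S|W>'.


start t=5: FL=S FR=S RL=W RR=W
cmd 1: advance +16 → t=21, phase=(21,21,9,9) → FL=W FR=W RL=W RR=W
cmd 2: advance +2 → t=23, phase=(23,23,11,11) → FL=W FR=W RL=W RR=W
cmd 3: advance +15 → t=38, phase=(14,14,2,2) → FL=W FR=W RL=S RR=S
cmd 4: advance +22 → t=60, phase=(12,12,0,0) → FL=W FR=W RL=S RR=S
cmd 5: advance +16 → t=76, phase=(4,4,16,16) → FL=S FR=S RL=W RR=W

after cmd 1 (t=21): FL=W FR=W RL=W RR=W
after cmd 2 (t=23): FL=W FR=W RL=W RR=W
after cmd 3 (t=38): FL=W FR=W RL=S RR=S
after cmd 4 (t=60): FL=W FR=W RL=S RR=S
after cmd 5 (t=76): FL=S FR=S RL=W RR=W


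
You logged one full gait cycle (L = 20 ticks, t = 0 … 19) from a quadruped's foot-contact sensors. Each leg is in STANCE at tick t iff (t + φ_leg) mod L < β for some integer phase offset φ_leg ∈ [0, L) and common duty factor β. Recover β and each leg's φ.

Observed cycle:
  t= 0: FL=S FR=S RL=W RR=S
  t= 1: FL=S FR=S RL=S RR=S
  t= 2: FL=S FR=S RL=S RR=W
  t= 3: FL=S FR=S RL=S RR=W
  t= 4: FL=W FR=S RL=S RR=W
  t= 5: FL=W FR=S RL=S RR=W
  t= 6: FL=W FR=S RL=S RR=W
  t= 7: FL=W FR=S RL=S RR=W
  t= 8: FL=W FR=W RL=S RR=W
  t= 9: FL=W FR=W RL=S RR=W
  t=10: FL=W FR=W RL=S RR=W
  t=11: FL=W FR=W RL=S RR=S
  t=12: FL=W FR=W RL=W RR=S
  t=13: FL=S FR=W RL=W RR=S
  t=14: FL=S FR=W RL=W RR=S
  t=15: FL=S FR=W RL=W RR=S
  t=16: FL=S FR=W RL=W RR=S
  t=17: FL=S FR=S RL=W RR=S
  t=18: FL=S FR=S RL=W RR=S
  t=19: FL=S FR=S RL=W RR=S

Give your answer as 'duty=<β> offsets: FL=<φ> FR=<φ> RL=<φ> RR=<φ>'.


duty β = stance ticks per leg = 11
FL: stance ticks = 11; W→S at t=13 → φ=7
FR: stance ticks = 11; W→S at t=17 → φ=3
RL: stance ticks = 11; W→S at t=1 → φ=19
RR: stance ticks = 11; W→S at t=11 → φ=9

duty=11 offsets: FL=7 FR=3 RL=19 RR=9
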